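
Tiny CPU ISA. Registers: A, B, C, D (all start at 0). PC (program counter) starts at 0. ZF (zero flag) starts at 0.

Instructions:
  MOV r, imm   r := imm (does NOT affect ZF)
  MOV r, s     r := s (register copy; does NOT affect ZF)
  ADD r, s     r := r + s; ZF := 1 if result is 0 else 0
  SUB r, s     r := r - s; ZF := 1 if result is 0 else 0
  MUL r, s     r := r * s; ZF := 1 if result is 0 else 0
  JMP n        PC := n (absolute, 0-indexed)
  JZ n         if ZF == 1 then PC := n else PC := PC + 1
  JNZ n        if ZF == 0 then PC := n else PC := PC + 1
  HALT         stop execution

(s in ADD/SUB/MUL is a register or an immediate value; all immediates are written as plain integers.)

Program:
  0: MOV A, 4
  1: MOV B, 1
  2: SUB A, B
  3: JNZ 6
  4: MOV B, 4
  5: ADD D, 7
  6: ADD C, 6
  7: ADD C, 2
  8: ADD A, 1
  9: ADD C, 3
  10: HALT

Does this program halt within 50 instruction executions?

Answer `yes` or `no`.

Answer: yes

Derivation:
Step 1: PC=0 exec 'MOV A, 4'. After: A=4 B=0 C=0 D=0 ZF=0 PC=1
Step 2: PC=1 exec 'MOV B, 1'. After: A=4 B=1 C=0 D=0 ZF=0 PC=2
Step 3: PC=2 exec 'SUB A, B'. After: A=3 B=1 C=0 D=0 ZF=0 PC=3
Step 4: PC=3 exec 'JNZ 6'. After: A=3 B=1 C=0 D=0 ZF=0 PC=6
Step 5: PC=6 exec 'ADD C, 6'. After: A=3 B=1 C=6 D=0 ZF=0 PC=7
Step 6: PC=7 exec 'ADD C, 2'. After: A=3 B=1 C=8 D=0 ZF=0 PC=8
Step 7: PC=8 exec 'ADD A, 1'. After: A=4 B=1 C=8 D=0 ZF=0 PC=9
Step 8: PC=9 exec 'ADD C, 3'. After: A=4 B=1 C=11 D=0 ZF=0 PC=10
Step 9: PC=10 exec 'HALT'. After: A=4 B=1 C=11 D=0 ZF=0 PC=10 HALTED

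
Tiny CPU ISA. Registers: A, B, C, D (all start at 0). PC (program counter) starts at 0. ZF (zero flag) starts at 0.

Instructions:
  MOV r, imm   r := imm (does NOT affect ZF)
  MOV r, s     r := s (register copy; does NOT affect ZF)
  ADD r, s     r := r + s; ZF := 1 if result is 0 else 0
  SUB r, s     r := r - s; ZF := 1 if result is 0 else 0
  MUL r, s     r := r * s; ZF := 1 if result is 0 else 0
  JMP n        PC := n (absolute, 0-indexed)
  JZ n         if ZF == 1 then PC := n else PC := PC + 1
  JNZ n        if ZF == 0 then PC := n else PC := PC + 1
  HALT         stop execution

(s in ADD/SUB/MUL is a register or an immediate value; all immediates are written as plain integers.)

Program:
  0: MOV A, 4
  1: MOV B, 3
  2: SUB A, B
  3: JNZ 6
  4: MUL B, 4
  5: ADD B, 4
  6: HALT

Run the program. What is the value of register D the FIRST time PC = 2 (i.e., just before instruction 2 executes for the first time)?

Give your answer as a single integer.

Step 1: PC=0 exec 'MOV A, 4'. After: A=4 B=0 C=0 D=0 ZF=0 PC=1
Step 2: PC=1 exec 'MOV B, 3'. After: A=4 B=3 C=0 D=0 ZF=0 PC=2
First time PC=2: D=0

0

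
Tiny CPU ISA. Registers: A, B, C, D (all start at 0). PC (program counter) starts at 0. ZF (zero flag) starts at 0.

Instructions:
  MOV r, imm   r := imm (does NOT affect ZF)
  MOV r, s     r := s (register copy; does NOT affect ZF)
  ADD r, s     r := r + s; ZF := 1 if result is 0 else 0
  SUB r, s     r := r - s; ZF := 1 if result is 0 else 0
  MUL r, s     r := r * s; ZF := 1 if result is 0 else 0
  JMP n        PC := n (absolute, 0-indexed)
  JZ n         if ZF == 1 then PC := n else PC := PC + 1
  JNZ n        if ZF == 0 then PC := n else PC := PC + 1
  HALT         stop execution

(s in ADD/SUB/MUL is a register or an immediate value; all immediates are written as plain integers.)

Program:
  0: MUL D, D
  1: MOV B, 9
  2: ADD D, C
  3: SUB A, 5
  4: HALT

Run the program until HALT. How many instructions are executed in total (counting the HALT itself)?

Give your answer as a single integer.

Answer: 5

Derivation:
Step 1: PC=0 exec 'MUL D, D'. After: A=0 B=0 C=0 D=0 ZF=1 PC=1
Step 2: PC=1 exec 'MOV B, 9'. After: A=0 B=9 C=0 D=0 ZF=1 PC=2
Step 3: PC=2 exec 'ADD D, C'. After: A=0 B=9 C=0 D=0 ZF=1 PC=3
Step 4: PC=3 exec 'SUB A, 5'. After: A=-5 B=9 C=0 D=0 ZF=0 PC=4
Step 5: PC=4 exec 'HALT'. After: A=-5 B=9 C=0 D=0 ZF=0 PC=4 HALTED
Total instructions executed: 5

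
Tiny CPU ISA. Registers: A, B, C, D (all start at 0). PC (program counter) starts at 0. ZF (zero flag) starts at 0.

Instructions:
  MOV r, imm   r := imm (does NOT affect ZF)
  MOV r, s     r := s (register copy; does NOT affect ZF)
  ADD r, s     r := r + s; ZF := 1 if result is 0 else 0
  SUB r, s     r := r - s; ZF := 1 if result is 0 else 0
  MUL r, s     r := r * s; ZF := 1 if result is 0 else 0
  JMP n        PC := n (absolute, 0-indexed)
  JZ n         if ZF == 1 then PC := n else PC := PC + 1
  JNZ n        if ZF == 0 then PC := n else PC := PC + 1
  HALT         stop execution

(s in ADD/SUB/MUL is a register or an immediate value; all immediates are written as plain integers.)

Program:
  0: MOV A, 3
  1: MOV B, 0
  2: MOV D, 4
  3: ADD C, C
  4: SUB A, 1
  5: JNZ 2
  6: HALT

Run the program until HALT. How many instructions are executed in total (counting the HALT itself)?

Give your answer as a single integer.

Answer: 15

Derivation:
Step 1: PC=0 exec 'MOV A, 3'. After: A=3 B=0 C=0 D=0 ZF=0 PC=1
Step 2: PC=1 exec 'MOV B, 0'. After: A=3 B=0 C=0 D=0 ZF=0 PC=2
Step 3: PC=2 exec 'MOV D, 4'. After: A=3 B=0 C=0 D=4 ZF=0 PC=3
Step 4: PC=3 exec 'ADD C, C'. After: A=3 B=0 C=0 D=4 ZF=1 PC=4
Step 5: PC=4 exec 'SUB A, 1'. After: A=2 B=0 C=0 D=4 ZF=0 PC=5
Step 6: PC=5 exec 'JNZ 2'. After: A=2 B=0 C=0 D=4 ZF=0 PC=2
Step 7: PC=2 exec 'MOV D, 4'. After: A=2 B=0 C=0 D=4 ZF=0 PC=3
Step 8: PC=3 exec 'ADD C, C'. After: A=2 B=0 C=0 D=4 ZF=1 PC=4
Step 9: PC=4 exec 'SUB A, 1'. After: A=1 B=0 C=0 D=4 ZF=0 PC=5
Step 10: PC=5 exec 'JNZ 2'. After: A=1 B=0 C=0 D=4 ZF=0 PC=2
Step 11: PC=2 exec 'MOV D, 4'. After: A=1 B=0 C=0 D=4 ZF=0 PC=3
Step 12: PC=3 exec 'ADD C, C'. After: A=1 B=0 C=0 D=4 ZF=1 PC=4
Step 13: PC=4 exec 'SUB A, 1'. After: A=0 B=0 C=0 D=4 ZF=1 PC=5
Step 14: PC=5 exec 'JNZ 2'. After: A=0 B=0 C=0 D=4 ZF=1 PC=6
Step 15: PC=6 exec 'HALT'. After: A=0 B=0 C=0 D=4 ZF=1 PC=6 HALTED
Total instructions executed: 15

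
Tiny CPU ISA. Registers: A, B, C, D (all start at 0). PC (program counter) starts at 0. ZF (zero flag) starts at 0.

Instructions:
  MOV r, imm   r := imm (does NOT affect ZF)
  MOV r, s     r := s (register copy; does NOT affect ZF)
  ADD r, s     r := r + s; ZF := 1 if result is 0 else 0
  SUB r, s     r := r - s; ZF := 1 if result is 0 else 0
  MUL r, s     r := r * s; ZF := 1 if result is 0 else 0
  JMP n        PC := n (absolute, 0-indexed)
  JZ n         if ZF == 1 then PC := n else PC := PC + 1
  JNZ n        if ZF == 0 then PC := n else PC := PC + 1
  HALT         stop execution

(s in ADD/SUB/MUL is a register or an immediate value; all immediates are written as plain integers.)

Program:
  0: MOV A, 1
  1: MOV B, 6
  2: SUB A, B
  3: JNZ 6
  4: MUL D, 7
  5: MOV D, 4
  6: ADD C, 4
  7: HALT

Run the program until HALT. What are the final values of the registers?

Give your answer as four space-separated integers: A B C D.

Step 1: PC=0 exec 'MOV A, 1'. After: A=1 B=0 C=0 D=0 ZF=0 PC=1
Step 2: PC=1 exec 'MOV B, 6'. After: A=1 B=6 C=0 D=0 ZF=0 PC=2
Step 3: PC=2 exec 'SUB A, B'. After: A=-5 B=6 C=0 D=0 ZF=0 PC=3
Step 4: PC=3 exec 'JNZ 6'. After: A=-5 B=6 C=0 D=0 ZF=0 PC=6
Step 5: PC=6 exec 'ADD C, 4'. After: A=-5 B=6 C=4 D=0 ZF=0 PC=7
Step 6: PC=7 exec 'HALT'. After: A=-5 B=6 C=4 D=0 ZF=0 PC=7 HALTED

Answer: -5 6 4 0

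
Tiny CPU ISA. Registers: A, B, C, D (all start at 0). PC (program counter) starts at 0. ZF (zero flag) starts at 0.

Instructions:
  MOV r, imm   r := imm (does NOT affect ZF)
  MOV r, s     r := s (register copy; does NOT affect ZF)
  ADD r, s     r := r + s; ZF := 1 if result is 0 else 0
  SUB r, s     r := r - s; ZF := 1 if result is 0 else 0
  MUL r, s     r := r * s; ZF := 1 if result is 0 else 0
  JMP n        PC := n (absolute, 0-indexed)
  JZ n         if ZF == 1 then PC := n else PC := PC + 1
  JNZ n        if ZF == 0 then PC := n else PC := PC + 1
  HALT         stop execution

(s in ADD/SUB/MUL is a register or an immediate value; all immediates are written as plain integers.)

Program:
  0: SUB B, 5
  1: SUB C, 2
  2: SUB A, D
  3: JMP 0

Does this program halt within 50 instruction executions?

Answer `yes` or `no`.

Step 1: PC=0 exec 'SUB B, 5'. After: A=0 B=-5 C=0 D=0 ZF=0 PC=1
Step 2: PC=1 exec 'SUB C, 2'. After: A=0 B=-5 C=-2 D=0 ZF=0 PC=2
Step 3: PC=2 exec 'SUB A, D'. After: A=0 B=-5 C=-2 D=0 ZF=1 PC=3
Step 4: PC=3 exec 'JMP 0'. After: A=0 B=-5 C=-2 D=0 ZF=1 PC=0
Step 5: PC=0 exec 'SUB B, 5'. After: A=0 B=-10 C=-2 D=0 ZF=0 PC=1
Step 6: PC=1 exec 'SUB C, 2'. After: A=0 B=-10 C=-4 D=0 ZF=0 PC=2
Step 7: PC=2 exec 'SUB A, D'. After: A=0 B=-10 C=-4 D=0 ZF=1 PC=3
Step 8: PC=3 exec 'JMP 0'. After: A=0 B=-10 C=-4 D=0 ZF=1 PC=0
Step 9: PC=0 exec 'SUB B, 5'. After: A=0 B=-15 C=-4 D=0 ZF=0 PC=1
Step 10: PC=1 exec 'SUB C, 2'. After: A=0 B=-15 C=-6 D=0 ZF=0 PC=2
Step 11: PC=2 exec 'SUB A, D'. After: A=0 B=-15 C=-6 D=0 ZF=1 PC=3
Step 12: PC=3 exec 'JMP 0'. After: A=0 B=-15 C=-6 D=0 ZF=1 PC=0
Step 13: PC=0 exec 'SUB B, 5'. After: A=0 B=-20 C=-6 D=0 ZF=0 PC=1
Step 14: PC=1 exec 'SUB C, 2'. After: A=0 B=-20 C=-8 D=0 ZF=0 PC=2
Step 15: PC=2 exec 'SUB A, D'. After: A=0 B=-20 C=-8 D=0 ZF=1 PC=3
After 50 steps: not halted. PC revisits the same instructions with no path to HALT; will never halt.

Answer: no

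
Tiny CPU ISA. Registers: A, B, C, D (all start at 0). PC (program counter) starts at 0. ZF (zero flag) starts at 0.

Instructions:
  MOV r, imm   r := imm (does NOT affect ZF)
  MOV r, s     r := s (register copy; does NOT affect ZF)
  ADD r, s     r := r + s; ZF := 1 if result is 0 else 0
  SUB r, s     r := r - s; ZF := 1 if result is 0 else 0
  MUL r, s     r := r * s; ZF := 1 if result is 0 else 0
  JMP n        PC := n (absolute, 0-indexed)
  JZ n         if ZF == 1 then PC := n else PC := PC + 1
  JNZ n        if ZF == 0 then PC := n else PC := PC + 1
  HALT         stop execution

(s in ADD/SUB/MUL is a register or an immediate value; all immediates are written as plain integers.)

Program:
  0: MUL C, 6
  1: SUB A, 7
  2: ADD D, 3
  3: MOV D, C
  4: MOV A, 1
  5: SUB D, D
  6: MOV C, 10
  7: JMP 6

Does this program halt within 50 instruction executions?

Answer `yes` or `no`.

Step 1: PC=0 exec 'MUL C, 6'. After: A=0 B=0 C=0 D=0 ZF=1 PC=1
Step 2: PC=1 exec 'SUB A, 7'. After: A=-7 B=0 C=0 D=0 ZF=0 PC=2
Step 3: PC=2 exec 'ADD D, 3'. After: A=-7 B=0 C=0 D=3 ZF=0 PC=3
Step 4: PC=3 exec 'MOV D, C'. After: A=-7 B=0 C=0 D=0 ZF=0 PC=4
Step 5: PC=4 exec 'MOV A, 1'. After: A=1 B=0 C=0 D=0 ZF=0 PC=5
Step 6: PC=5 exec 'SUB D, D'. After: A=1 B=0 C=0 D=0 ZF=1 PC=6
Step 7: PC=6 exec 'MOV C, 10'. After: A=1 B=0 C=10 D=0 ZF=1 PC=7
Step 8: PC=7 exec 'JMP 6'. After: A=1 B=0 C=10 D=0 ZF=1 PC=6
Step 9: PC=6 exec 'MOV C, 10'. After: A=1 B=0 C=10 D=0 ZF=1 PC=7
State after step 9 equals state after step 7: the program is in a cycle of length 2 and will never halt.

Answer: no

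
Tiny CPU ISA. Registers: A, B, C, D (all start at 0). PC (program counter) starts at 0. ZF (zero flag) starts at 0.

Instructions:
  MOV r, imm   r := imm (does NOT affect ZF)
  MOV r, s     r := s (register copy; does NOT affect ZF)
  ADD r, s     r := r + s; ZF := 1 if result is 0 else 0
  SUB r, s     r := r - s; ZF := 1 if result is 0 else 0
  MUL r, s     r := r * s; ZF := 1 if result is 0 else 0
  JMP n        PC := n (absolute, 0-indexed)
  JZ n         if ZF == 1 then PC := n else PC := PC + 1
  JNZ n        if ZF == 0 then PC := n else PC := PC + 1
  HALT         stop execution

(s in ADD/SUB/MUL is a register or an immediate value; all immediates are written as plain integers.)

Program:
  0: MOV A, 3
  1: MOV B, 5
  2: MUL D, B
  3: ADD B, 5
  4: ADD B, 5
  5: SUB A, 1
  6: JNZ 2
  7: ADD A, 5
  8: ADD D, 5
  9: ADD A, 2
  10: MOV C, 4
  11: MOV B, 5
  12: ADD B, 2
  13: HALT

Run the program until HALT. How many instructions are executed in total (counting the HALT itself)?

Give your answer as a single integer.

Step 1: PC=0 exec 'MOV A, 3'. After: A=3 B=0 C=0 D=0 ZF=0 PC=1
Step 2: PC=1 exec 'MOV B, 5'. After: A=3 B=5 C=0 D=0 ZF=0 PC=2
Step 3: PC=2 exec 'MUL D, B'. After: A=3 B=5 C=0 D=0 ZF=1 PC=3
Step 4: PC=3 exec 'ADD B, 5'. After: A=3 B=10 C=0 D=0 ZF=0 PC=4
Step 5: PC=4 exec 'ADD B, 5'. After: A=3 B=15 C=0 D=0 ZF=0 PC=5
Step 6: PC=5 exec 'SUB A, 1'. After: A=2 B=15 C=0 D=0 ZF=0 PC=6
Step 7: PC=6 exec 'JNZ 2'. After: A=2 B=15 C=0 D=0 ZF=0 PC=2
Step 8: PC=2 exec 'MUL D, B'. After: A=2 B=15 C=0 D=0 ZF=1 PC=3
Step 9: PC=3 exec 'ADD B, 5'. After: A=2 B=20 C=0 D=0 ZF=0 PC=4
Step 10: PC=4 exec 'ADD B, 5'. After: A=2 B=25 C=0 D=0 ZF=0 PC=5
Step 11: PC=5 exec 'SUB A, 1'. After: A=1 B=25 C=0 D=0 ZF=0 PC=6
Step 12: PC=6 exec 'JNZ 2'. After: A=1 B=25 C=0 D=0 ZF=0 PC=2
Step 13: PC=2 exec 'MUL D, B'. After: A=1 B=25 C=0 D=0 ZF=1 PC=3
Step 14: PC=3 exec 'ADD B, 5'. After: A=1 B=30 C=0 D=0 ZF=0 PC=4
Step 15: PC=4 exec 'ADD B, 5'. After: A=1 B=35 C=0 D=0 ZF=0 PC=5
Step 16: PC=5 exec 'SUB A, 1'. After: A=0 B=35 C=0 D=0 ZF=1 PC=6
Step 17: PC=6 exec 'JNZ 2'. After: A=0 B=35 C=0 D=0 ZF=1 PC=7
Step 18: PC=7 exec 'ADD A, 5'. After: A=5 B=35 C=0 D=0 ZF=0 PC=8
Step 19: PC=8 exec 'ADD D, 5'. After: A=5 B=35 C=0 D=5 ZF=0 PC=9
Step 20: PC=9 exec 'ADD A, 2'. After: A=7 B=35 C=0 D=5 ZF=0 PC=10
Step 21: PC=10 exec 'MOV C, 4'. After: A=7 B=35 C=4 D=5 ZF=0 PC=11
Step 22: PC=11 exec 'MOV B, 5'. After: A=7 B=5 C=4 D=5 ZF=0 PC=12
Step 23: PC=12 exec 'ADD B, 2'. After: A=7 B=7 C=4 D=5 ZF=0 PC=13
Step 24: PC=13 exec 'HALT'. After: A=7 B=7 C=4 D=5 ZF=0 PC=13 HALTED
Total instructions executed: 24

Answer: 24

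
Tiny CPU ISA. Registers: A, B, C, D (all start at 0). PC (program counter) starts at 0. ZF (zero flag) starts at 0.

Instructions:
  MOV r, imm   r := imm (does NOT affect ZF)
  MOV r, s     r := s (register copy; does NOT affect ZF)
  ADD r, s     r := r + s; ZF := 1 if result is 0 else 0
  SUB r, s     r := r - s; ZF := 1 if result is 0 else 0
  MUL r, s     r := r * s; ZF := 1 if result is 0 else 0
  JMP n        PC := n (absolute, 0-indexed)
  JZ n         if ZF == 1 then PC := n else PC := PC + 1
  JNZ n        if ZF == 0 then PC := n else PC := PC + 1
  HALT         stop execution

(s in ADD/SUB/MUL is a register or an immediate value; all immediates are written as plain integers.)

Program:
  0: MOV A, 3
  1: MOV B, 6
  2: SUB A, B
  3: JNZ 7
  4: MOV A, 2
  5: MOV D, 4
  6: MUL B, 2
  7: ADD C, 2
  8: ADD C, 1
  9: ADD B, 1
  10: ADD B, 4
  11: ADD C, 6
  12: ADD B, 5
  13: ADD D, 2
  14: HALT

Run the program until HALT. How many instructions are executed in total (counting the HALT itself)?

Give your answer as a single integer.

Answer: 12

Derivation:
Step 1: PC=0 exec 'MOV A, 3'. After: A=3 B=0 C=0 D=0 ZF=0 PC=1
Step 2: PC=1 exec 'MOV B, 6'. After: A=3 B=6 C=0 D=0 ZF=0 PC=2
Step 3: PC=2 exec 'SUB A, B'. After: A=-3 B=6 C=0 D=0 ZF=0 PC=3
Step 4: PC=3 exec 'JNZ 7'. After: A=-3 B=6 C=0 D=0 ZF=0 PC=7
Step 5: PC=7 exec 'ADD C, 2'. After: A=-3 B=6 C=2 D=0 ZF=0 PC=8
Step 6: PC=8 exec 'ADD C, 1'. After: A=-3 B=6 C=3 D=0 ZF=0 PC=9
Step 7: PC=9 exec 'ADD B, 1'. After: A=-3 B=7 C=3 D=0 ZF=0 PC=10
Step 8: PC=10 exec 'ADD B, 4'. After: A=-3 B=11 C=3 D=0 ZF=0 PC=11
Step 9: PC=11 exec 'ADD C, 6'. After: A=-3 B=11 C=9 D=0 ZF=0 PC=12
Step 10: PC=12 exec 'ADD B, 5'. After: A=-3 B=16 C=9 D=0 ZF=0 PC=13
Step 11: PC=13 exec 'ADD D, 2'. After: A=-3 B=16 C=9 D=2 ZF=0 PC=14
Step 12: PC=14 exec 'HALT'. After: A=-3 B=16 C=9 D=2 ZF=0 PC=14 HALTED
Total instructions executed: 12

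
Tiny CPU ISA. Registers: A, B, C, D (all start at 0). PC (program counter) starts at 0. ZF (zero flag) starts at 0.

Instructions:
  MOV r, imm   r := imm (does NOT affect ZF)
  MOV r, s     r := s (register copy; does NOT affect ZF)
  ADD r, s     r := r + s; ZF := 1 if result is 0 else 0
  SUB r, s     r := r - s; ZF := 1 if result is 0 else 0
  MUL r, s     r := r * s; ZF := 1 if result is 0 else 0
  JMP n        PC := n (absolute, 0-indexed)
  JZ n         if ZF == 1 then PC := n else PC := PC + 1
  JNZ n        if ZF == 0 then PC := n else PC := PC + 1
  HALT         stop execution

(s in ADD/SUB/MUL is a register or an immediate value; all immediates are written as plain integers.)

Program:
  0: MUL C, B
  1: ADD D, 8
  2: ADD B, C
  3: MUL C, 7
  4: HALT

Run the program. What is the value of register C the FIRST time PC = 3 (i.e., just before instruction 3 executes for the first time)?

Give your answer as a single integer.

Step 1: PC=0 exec 'MUL C, B'. After: A=0 B=0 C=0 D=0 ZF=1 PC=1
Step 2: PC=1 exec 'ADD D, 8'. After: A=0 B=0 C=0 D=8 ZF=0 PC=2
Step 3: PC=2 exec 'ADD B, C'. After: A=0 B=0 C=0 D=8 ZF=1 PC=3
First time PC=3: C=0

0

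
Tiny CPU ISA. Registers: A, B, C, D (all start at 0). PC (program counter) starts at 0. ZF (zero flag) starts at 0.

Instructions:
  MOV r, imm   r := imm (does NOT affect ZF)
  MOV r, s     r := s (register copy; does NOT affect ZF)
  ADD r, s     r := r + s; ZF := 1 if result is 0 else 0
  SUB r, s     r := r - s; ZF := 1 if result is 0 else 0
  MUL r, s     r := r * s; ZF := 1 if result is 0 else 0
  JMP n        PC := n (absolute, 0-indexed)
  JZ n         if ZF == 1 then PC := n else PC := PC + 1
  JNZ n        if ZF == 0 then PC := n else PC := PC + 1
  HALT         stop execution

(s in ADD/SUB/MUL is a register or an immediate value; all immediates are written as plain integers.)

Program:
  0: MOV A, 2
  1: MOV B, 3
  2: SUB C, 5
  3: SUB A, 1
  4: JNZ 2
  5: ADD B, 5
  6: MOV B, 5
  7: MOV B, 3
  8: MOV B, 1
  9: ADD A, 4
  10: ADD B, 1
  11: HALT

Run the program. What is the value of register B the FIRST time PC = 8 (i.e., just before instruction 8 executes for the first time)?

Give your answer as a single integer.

Step 1: PC=0 exec 'MOV A, 2'. After: A=2 B=0 C=0 D=0 ZF=0 PC=1
Step 2: PC=1 exec 'MOV B, 3'. After: A=2 B=3 C=0 D=0 ZF=0 PC=2
Step 3: PC=2 exec 'SUB C, 5'. After: A=2 B=3 C=-5 D=0 ZF=0 PC=3
Step 4: PC=3 exec 'SUB A, 1'. After: A=1 B=3 C=-5 D=0 ZF=0 PC=4
Step 5: PC=4 exec 'JNZ 2'. After: A=1 B=3 C=-5 D=0 ZF=0 PC=2
Step 6: PC=2 exec 'SUB C, 5'. After: A=1 B=3 C=-10 D=0 ZF=0 PC=3
Step 7: PC=3 exec 'SUB A, 1'. After: A=0 B=3 C=-10 D=0 ZF=1 PC=4
Step 8: PC=4 exec 'JNZ 2'. After: A=0 B=3 C=-10 D=0 ZF=1 PC=5
Step 9: PC=5 exec 'ADD B, 5'. After: A=0 B=8 C=-10 D=0 ZF=0 PC=6
Step 10: PC=6 exec 'MOV B, 5'. After: A=0 B=5 C=-10 D=0 ZF=0 PC=7
Step 11: PC=7 exec 'MOV B, 3'. After: A=0 B=3 C=-10 D=0 ZF=0 PC=8
First time PC=8: B=3

3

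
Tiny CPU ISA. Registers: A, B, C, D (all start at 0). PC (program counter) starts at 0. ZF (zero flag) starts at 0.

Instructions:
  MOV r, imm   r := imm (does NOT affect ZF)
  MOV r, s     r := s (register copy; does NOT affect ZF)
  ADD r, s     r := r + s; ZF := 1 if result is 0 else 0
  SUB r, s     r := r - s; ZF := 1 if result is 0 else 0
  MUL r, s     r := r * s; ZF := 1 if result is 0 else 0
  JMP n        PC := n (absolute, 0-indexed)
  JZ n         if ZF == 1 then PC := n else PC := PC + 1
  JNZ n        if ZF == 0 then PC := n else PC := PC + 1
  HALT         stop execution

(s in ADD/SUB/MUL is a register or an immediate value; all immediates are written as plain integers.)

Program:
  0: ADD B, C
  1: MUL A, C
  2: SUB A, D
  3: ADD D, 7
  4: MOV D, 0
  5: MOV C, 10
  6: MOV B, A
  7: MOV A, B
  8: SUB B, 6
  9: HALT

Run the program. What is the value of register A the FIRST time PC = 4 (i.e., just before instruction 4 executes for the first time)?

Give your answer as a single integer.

Step 1: PC=0 exec 'ADD B, C'. After: A=0 B=0 C=0 D=0 ZF=1 PC=1
Step 2: PC=1 exec 'MUL A, C'. After: A=0 B=0 C=0 D=0 ZF=1 PC=2
Step 3: PC=2 exec 'SUB A, D'. After: A=0 B=0 C=0 D=0 ZF=1 PC=3
Step 4: PC=3 exec 'ADD D, 7'. After: A=0 B=0 C=0 D=7 ZF=0 PC=4
First time PC=4: A=0

0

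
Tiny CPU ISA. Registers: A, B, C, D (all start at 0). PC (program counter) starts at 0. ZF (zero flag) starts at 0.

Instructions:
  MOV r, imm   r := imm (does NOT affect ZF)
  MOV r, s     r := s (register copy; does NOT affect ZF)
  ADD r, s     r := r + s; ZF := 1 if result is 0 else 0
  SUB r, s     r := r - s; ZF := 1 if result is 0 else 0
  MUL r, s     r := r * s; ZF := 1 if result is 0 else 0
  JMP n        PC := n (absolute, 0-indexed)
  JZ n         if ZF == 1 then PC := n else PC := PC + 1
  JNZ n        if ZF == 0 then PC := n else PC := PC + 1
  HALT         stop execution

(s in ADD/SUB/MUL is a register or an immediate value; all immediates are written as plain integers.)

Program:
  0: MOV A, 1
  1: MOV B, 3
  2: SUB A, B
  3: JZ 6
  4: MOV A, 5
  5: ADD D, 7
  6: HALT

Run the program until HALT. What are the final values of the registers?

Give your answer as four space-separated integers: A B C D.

Answer: 5 3 0 7

Derivation:
Step 1: PC=0 exec 'MOV A, 1'. After: A=1 B=0 C=0 D=0 ZF=0 PC=1
Step 2: PC=1 exec 'MOV B, 3'. After: A=1 B=3 C=0 D=0 ZF=0 PC=2
Step 3: PC=2 exec 'SUB A, B'. After: A=-2 B=3 C=0 D=0 ZF=0 PC=3
Step 4: PC=3 exec 'JZ 6'. After: A=-2 B=3 C=0 D=0 ZF=0 PC=4
Step 5: PC=4 exec 'MOV A, 5'. After: A=5 B=3 C=0 D=0 ZF=0 PC=5
Step 6: PC=5 exec 'ADD D, 7'. After: A=5 B=3 C=0 D=7 ZF=0 PC=6
Step 7: PC=6 exec 'HALT'. After: A=5 B=3 C=0 D=7 ZF=0 PC=6 HALTED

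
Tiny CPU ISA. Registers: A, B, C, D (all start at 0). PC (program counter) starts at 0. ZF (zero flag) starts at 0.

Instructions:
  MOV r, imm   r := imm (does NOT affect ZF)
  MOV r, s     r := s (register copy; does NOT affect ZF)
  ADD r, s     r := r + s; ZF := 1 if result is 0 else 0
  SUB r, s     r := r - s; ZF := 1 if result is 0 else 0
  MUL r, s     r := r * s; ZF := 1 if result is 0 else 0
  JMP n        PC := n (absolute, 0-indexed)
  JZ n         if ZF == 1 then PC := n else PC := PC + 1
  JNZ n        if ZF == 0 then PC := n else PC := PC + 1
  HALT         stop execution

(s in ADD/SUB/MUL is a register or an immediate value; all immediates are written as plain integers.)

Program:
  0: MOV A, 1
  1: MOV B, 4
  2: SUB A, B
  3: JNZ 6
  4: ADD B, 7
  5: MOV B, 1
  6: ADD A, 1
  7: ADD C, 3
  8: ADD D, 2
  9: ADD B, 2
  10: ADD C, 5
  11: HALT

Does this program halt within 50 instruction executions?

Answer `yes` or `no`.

Step 1: PC=0 exec 'MOV A, 1'. After: A=1 B=0 C=0 D=0 ZF=0 PC=1
Step 2: PC=1 exec 'MOV B, 4'. After: A=1 B=4 C=0 D=0 ZF=0 PC=2
Step 3: PC=2 exec 'SUB A, B'. After: A=-3 B=4 C=0 D=0 ZF=0 PC=3
Step 4: PC=3 exec 'JNZ 6'. After: A=-3 B=4 C=0 D=0 ZF=0 PC=6
Step 5: PC=6 exec 'ADD A, 1'. After: A=-2 B=4 C=0 D=0 ZF=0 PC=7
Step 6: PC=7 exec 'ADD C, 3'. After: A=-2 B=4 C=3 D=0 ZF=0 PC=8
Step 7: PC=8 exec 'ADD D, 2'. After: A=-2 B=4 C=3 D=2 ZF=0 PC=9
Step 8: PC=9 exec 'ADD B, 2'. After: A=-2 B=6 C=3 D=2 ZF=0 PC=10
Step 9: PC=10 exec 'ADD C, 5'. After: A=-2 B=6 C=8 D=2 ZF=0 PC=11
Step 10: PC=11 exec 'HALT'. After: A=-2 B=6 C=8 D=2 ZF=0 PC=11 HALTED

Answer: yes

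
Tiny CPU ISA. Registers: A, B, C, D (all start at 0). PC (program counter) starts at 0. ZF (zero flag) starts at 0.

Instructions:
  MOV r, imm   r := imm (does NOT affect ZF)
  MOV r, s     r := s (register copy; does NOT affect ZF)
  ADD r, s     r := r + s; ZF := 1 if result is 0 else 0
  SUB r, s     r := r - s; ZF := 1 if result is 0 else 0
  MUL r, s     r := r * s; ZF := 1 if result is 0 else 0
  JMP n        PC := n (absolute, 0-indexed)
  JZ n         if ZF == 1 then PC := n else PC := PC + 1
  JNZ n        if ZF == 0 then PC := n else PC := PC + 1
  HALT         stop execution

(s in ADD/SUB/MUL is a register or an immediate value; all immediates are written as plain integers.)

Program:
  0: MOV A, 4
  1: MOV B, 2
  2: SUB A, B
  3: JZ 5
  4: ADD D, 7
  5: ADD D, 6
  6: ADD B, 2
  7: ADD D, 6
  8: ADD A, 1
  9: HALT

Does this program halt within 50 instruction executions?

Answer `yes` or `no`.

Step 1: PC=0 exec 'MOV A, 4'. After: A=4 B=0 C=0 D=0 ZF=0 PC=1
Step 2: PC=1 exec 'MOV B, 2'. After: A=4 B=2 C=0 D=0 ZF=0 PC=2
Step 3: PC=2 exec 'SUB A, B'. After: A=2 B=2 C=0 D=0 ZF=0 PC=3
Step 4: PC=3 exec 'JZ 5'. After: A=2 B=2 C=0 D=0 ZF=0 PC=4
Step 5: PC=4 exec 'ADD D, 7'. After: A=2 B=2 C=0 D=7 ZF=0 PC=5
Step 6: PC=5 exec 'ADD D, 6'. After: A=2 B=2 C=0 D=13 ZF=0 PC=6
Step 7: PC=6 exec 'ADD B, 2'. After: A=2 B=4 C=0 D=13 ZF=0 PC=7
Step 8: PC=7 exec 'ADD D, 6'. After: A=2 B=4 C=0 D=19 ZF=0 PC=8
Step 9: PC=8 exec 'ADD A, 1'. After: A=3 B=4 C=0 D=19 ZF=0 PC=9
Step 10: PC=9 exec 'HALT'. After: A=3 B=4 C=0 D=19 ZF=0 PC=9 HALTED

Answer: yes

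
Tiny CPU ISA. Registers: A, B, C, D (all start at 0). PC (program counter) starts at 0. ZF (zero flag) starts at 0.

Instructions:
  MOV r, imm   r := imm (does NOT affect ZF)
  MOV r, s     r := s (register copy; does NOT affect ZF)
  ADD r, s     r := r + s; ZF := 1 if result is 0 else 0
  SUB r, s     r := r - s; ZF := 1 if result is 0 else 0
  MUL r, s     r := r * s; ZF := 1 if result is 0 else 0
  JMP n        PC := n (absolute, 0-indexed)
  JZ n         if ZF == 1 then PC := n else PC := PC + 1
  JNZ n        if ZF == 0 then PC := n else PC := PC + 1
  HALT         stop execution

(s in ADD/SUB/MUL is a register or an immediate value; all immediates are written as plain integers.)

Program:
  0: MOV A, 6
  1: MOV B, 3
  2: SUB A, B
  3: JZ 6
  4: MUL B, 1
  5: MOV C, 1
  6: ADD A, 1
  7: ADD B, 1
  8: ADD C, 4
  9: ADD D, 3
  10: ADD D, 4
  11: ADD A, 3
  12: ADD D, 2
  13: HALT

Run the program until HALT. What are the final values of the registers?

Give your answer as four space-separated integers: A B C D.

Answer: 7 4 5 9

Derivation:
Step 1: PC=0 exec 'MOV A, 6'. After: A=6 B=0 C=0 D=0 ZF=0 PC=1
Step 2: PC=1 exec 'MOV B, 3'. After: A=6 B=3 C=0 D=0 ZF=0 PC=2
Step 3: PC=2 exec 'SUB A, B'. After: A=3 B=3 C=0 D=0 ZF=0 PC=3
Step 4: PC=3 exec 'JZ 6'. After: A=3 B=3 C=0 D=0 ZF=0 PC=4
Step 5: PC=4 exec 'MUL B, 1'. After: A=3 B=3 C=0 D=0 ZF=0 PC=5
Step 6: PC=5 exec 'MOV C, 1'. After: A=3 B=3 C=1 D=0 ZF=0 PC=6
Step 7: PC=6 exec 'ADD A, 1'. After: A=4 B=3 C=1 D=0 ZF=0 PC=7
Step 8: PC=7 exec 'ADD B, 1'. After: A=4 B=4 C=1 D=0 ZF=0 PC=8
Step 9: PC=8 exec 'ADD C, 4'. After: A=4 B=4 C=5 D=0 ZF=0 PC=9
Step 10: PC=9 exec 'ADD D, 3'. After: A=4 B=4 C=5 D=3 ZF=0 PC=10
Step 11: PC=10 exec 'ADD D, 4'. After: A=4 B=4 C=5 D=7 ZF=0 PC=11
Step 12: PC=11 exec 'ADD A, 3'. After: A=7 B=4 C=5 D=7 ZF=0 PC=12
Step 13: PC=12 exec 'ADD D, 2'. After: A=7 B=4 C=5 D=9 ZF=0 PC=13
Step 14: PC=13 exec 'HALT'. After: A=7 B=4 C=5 D=9 ZF=0 PC=13 HALTED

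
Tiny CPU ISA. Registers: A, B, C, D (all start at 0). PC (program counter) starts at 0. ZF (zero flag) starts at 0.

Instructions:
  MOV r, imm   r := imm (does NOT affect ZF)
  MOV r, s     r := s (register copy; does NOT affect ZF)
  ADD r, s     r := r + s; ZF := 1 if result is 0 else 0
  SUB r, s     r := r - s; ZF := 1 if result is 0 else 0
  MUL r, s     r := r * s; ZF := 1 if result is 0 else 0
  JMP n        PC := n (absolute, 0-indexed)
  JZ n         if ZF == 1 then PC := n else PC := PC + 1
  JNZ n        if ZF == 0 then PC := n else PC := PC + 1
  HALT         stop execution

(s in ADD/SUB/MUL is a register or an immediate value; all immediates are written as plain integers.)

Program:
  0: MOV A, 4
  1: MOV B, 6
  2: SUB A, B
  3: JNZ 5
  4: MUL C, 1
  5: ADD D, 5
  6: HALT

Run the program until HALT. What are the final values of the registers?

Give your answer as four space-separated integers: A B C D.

Step 1: PC=0 exec 'MOV A, 4'. After: A=4 B=0 C=0 D=0 ZF=0 PC=1
Step 2: PC=1 exec 'MOV B, 6'. After: A=4 B=6 C=0 D=0 ZF=0 PC=2
Step 3: PC=2 exec 'SUB A, B'. After: A=-2 B=6 C=0 D=0 ZF=0 PC=3
Step 4: PC=3 exec 'JNZ 5'. After: A=-2 B=6 C=0 D=0 ZF=0 PC=5
Step 5: PC=5 exec 'ADD D, 5'. After: A=-2 B=6 C=0 D=5 ZF=0 PC=6
Step 6: PC=6 exec 'HALT'. After: A=-2 B=6 C=0 D=5 ZF=0 PC=6 HALTED

Answer: -2 6 0 5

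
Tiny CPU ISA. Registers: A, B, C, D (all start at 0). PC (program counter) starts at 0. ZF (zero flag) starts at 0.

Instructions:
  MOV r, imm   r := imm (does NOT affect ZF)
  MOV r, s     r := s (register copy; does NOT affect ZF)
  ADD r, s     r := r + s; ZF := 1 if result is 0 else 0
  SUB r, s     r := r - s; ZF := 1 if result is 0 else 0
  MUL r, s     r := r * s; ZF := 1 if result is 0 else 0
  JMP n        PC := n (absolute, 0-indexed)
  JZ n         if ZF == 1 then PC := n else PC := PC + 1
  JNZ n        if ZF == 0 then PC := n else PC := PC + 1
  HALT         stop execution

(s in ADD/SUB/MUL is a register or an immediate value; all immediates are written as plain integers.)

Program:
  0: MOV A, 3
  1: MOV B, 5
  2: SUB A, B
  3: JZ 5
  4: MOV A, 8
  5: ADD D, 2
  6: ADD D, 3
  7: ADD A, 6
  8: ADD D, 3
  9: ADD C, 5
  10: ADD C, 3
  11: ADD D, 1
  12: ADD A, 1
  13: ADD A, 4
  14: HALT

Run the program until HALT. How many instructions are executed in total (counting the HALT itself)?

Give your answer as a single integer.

Answer: 15

Derivation:
Step 1: PC=0 exec 'MOV A, 3'. After: A=3 B=0 C=0 D=0 ZF=0 PC=1
Step 2: PC=1 exec 'MOV B, 5'. After: A=3 B=5 C=0 D=0 ZF=0 PC=2
Step 3: PC=2 exec 'SUB A, B'. After: A=-2 B=5 C=0 D=0 ZF=0 PC=3
Step 4: PC=3 exec 'JZ 5'. After: A=-2 B=5 C=0 D=0 ZF=0 PC=4
Step 5: PC=4 exec 'MOV A, 8'. After: A=8 B=5 C=0 D=0 ZF=0 PC=5
Step 6: PC=5 exec 'ADD D, 2'. After: A=8 B=5 C=0 D=2 ZF=0 PC=6
Step 7: PC=6 exec 'ADD D, 3'. After: A=8 B=5 C=0 D=5 ZF=0 PC=7
Step 8: PC=7 exec 'ADD A, 6'. After: A=14 B=5 C=0 D=5 ZF=0 PC=8
Step 9: PC=8 exec 'ADD D, 3'. After: A=14 B=5 C=0 D=8 ZF=0 PC=9
Step 10: PC=9 exec 'ADD C, 5'. After: A=14 B=5 C=5 D=8 ZF=0 PC=10
Step 11: PC=10 exec 'ADD C, 3'. After: A=14 B=5 C=8 D=8 ZF=0 PC=11
Step 12: PC=11 exec 'ADD D, 1'. After: A=14 B=5 C=8 D=9 ZF=0 PC=12
Step 13: PC=12 exec 'ADD A, 1'. After: A=15 B=5 C=8 D=9 ZF=0 PC=13
Step 14: PC=13 exec 'ADD A, 4'. After: A=19 B=5 C=8 D=9 ZF=0 PC=14
Step 15: PC=14 exec 'HALT'. After: A=19 B=5 C=8 D=9 ZF=0 PC=14 HALTED
Total instructions executed: 15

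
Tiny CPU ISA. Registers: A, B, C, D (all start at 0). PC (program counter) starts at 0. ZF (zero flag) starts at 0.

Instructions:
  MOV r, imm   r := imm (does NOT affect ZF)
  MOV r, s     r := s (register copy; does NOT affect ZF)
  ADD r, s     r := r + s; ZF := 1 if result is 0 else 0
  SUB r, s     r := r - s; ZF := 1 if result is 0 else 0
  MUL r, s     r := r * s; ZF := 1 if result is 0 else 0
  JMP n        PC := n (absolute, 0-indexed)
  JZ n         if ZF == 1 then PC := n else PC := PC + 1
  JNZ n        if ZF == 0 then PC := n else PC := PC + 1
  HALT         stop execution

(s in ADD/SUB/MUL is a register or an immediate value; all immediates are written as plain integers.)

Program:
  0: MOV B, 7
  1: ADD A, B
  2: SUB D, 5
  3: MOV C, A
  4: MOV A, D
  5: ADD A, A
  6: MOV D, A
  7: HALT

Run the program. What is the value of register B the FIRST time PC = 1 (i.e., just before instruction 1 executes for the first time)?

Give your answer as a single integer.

Step 1: PC=0 exec 'MOV B, 7'. After: A=0 B=7 C=0 D=0 ZF=0 PC=1
First time PC=1: B=7

7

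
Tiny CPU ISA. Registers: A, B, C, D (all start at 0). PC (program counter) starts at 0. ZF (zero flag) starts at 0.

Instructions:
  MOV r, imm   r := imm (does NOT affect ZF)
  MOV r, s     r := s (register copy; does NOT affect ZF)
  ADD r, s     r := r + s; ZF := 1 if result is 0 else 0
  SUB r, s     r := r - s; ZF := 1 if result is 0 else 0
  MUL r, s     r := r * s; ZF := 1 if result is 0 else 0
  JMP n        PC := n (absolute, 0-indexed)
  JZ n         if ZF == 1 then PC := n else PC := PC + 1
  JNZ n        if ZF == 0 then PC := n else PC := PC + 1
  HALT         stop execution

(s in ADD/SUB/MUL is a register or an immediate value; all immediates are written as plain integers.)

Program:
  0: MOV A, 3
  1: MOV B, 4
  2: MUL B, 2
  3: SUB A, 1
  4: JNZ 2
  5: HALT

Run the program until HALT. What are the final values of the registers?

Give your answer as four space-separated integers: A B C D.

Answer: 0 32 0 0

Derivation:
Step 1: PC=0 exec 'MOV A, 3'. After: A=3 B=0 C=0 D=0 ZF=0 PC=1
Step 2: PC=1 exec 'MOV B, 4'. After: A=3 B=4 C=0 D=0 ZF=0 PC=2
Step 3: PC=2 exec 'MUL B, 2'. After: A=3 B=8 C=0 D=0 ZF=0 PC=3
Step 4: PC=3 exec 'SUB A, 1'. After: A=2 B=8 C=0 D=0 ZF=0 PC=4
Step 5: PC=4 exec 'JNZ 2'. After: A=2 B=8 C=0 D=0 ZF=0 PC=2
Step 6: PC=2 exec 'MUL B, 2'. After: A=2 B=16 C=0 D=0 ZF=0 PC=3
Step 7: PC=3 exec 'SUB A, 1'. After: A=1 B=16 C=0 D=0 ZF=0 PC=4
Step 8: PC=4 exec 'JNZ 2'. After: A=1 B=16 C=0 D=0 ZF=0 PC=2
Step 9: PC=2 exec 'MUL B, 2'. After: A=1 B=32 C=0 D=0 ZF=0 PC=3
Step 10: PC=3 exec 'SUB A, 1'. After: A=0 B=32 C=0 D=0 ZF=1 PC=4
Step 11: PC=4 exec 'JNZ 2'. After: A=0 B=32 C=0 D=0 ZF=1 PC=5
Step 12: PC=5 exec 'HALT'. After: A=0 B=32 C=0 D=0 ZF=1 PC=5 HALTED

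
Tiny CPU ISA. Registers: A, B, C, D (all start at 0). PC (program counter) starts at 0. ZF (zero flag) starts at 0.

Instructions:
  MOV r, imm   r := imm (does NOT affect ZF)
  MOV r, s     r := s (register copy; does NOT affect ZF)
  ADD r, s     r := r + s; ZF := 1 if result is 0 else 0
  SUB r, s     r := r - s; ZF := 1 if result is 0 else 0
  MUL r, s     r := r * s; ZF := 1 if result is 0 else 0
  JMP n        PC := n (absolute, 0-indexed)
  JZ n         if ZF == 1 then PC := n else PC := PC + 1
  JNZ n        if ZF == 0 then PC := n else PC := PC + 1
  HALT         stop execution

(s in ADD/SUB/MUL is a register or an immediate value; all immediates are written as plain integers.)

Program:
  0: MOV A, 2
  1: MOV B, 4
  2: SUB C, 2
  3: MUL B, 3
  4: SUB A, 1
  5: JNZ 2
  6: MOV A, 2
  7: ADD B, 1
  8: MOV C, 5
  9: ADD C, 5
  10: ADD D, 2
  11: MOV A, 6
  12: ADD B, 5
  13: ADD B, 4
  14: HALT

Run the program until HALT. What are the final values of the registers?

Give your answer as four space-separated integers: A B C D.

Step 1: PC=0 exec 'MOV A, 2'. After: A=2 B=0 C=0 D=0 ZF=0 PC=1
Step 2: PC=1 exec 'MOV B, 4'. After: A=2 B=4 C=0 D=0 ZF=0 PC=2
Step 3: PC=2 exec 'SUB C, 2'. After: A=2 B=4 C=-2 D=0 ZF=0 PC=3
Step 4: PC=3 exec 'MUL B, 3'. After: A=2 B=12 C=-2 D=0 ZF=0 PC=4
Step 5: PC=4 exec 'SUB A, 1'. After: A=1 B=12 C=-2 D=0 ZF=0 PC=5
Step 6: PC=5 exec 'JNZ 2'. After: A=1 B=12 C=-2 D=0 ZF=0 PC=2
Step 7: PC=2 exec 'SUB C, 2'. After: A=1 B=12 C=-4 D=0 ZF=0 PC=3
Step 8: PC=3 exec 'MUL B, 3'. After: A=1 B=36 C=-4 D=0 ZF=0 PC=4
Step 9: PC=4 exec 'SUB A, 1'. After: A=0 B=36 C=-4 D=0 ZF=1 PC=5
Step 10: PC=5 exec 'JNZ 2'. After: A=0 B=36 C=-4 D=0 ZF=1 PC=6
Step 11: PC=6 exec 'MOV A, 2'. After: A=2 B=36 C=-4 D=0 ZF=1 PC=7
Step 12: PC=7 exec 'ADD B, 1'. After: A=2 B=37 C=-4 D=0 ZF=0 PC=8
Step 13: PC=8 exec 'MOV C, 5'. After: A=2 B=37 C=5 D=0 ZF=0 PC=9
Step 14: PC=9 exec 'ADD C, 5'. After: A=2 B=37 C=10 D=0 ZF=0 PC=10
Step 15: PC=10 exec 'ADD D, 2'. After: A=2 B=37 C=10 D=2 ZF=0 PC=11
Step 16: PC=11 exec 'MOV A, 6'. After: A=6 B=37 C=10 D=2 ZF=0 PC=12
Step 17: PC=12 exec 'ADD B, 5'. After: A=6 B=42 C=10 D=2 ZF=0 PC=13
Step 18: PC=13 exec 'ADD B, 4'. After: A=6 B=46 C=10 D=2 ZF=0 PC=14
Step 19: PC=14 exec 'HALT'. After: A=6 B=46 C=10 D=2 ZF=0 PC=14 HALTED

Answer: 6 46 10 2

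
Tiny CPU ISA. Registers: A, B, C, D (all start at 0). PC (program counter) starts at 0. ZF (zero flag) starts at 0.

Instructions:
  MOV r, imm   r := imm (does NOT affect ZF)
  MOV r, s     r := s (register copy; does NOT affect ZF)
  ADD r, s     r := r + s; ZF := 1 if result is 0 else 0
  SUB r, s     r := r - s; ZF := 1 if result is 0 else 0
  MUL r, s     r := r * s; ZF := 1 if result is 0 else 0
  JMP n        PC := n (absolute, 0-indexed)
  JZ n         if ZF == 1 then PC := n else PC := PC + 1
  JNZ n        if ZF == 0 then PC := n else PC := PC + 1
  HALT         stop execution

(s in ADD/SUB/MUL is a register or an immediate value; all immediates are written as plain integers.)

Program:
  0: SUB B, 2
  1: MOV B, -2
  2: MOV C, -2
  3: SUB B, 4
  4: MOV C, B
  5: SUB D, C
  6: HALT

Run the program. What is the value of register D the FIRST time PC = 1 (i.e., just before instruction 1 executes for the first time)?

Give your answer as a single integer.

Step 1: PC=0 exec 'SUB B, 2'. After: A=0 B=-2 C=0 D=0 ZF=0 PC=1
First time PC=1: D=0

0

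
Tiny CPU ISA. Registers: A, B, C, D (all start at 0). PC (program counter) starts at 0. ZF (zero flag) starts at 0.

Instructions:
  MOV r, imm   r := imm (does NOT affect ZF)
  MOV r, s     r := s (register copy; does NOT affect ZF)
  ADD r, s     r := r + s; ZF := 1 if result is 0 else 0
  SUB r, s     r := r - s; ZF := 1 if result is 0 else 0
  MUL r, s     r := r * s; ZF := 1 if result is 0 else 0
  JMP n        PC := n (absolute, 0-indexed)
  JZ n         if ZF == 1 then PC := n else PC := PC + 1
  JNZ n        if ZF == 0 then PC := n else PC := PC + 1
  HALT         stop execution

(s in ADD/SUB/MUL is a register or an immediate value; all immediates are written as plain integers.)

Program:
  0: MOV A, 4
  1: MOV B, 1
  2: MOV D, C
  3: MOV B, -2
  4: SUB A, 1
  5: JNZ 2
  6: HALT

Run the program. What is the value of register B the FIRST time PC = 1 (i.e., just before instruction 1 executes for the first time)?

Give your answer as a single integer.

Step 1: PC=0 exec 'MOV A, 4'. After: A=4 B=0 C=0 D=0 ZF=0 PC=1
First time PC=1: B=0

0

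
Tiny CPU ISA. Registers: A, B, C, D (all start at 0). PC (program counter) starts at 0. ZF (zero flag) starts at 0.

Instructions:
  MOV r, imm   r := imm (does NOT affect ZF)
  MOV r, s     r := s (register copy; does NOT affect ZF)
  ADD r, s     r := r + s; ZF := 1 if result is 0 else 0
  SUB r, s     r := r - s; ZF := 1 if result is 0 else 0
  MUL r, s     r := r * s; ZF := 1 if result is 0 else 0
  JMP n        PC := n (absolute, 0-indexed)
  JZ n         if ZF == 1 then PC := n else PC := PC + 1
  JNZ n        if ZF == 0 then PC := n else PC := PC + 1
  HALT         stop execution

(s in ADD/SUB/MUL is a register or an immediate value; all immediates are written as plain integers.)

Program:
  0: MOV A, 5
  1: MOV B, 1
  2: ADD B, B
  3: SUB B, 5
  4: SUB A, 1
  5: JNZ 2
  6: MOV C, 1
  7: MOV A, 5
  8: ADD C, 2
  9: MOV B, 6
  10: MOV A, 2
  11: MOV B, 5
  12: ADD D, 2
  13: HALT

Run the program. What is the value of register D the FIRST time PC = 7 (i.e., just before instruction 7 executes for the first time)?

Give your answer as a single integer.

Step 1: PC=0 exec 'MOV A, 5'. After: A=5 B=0 C=0 D=0 ZF=0 PC=1
Step 2: PC=1 exec 'MOV B, 1'. After: A=5 B=1 C=0 D=0 ZF=0 PC=2
Step 3: PC=2 exec 'ADD B, B'. After: A=5 B=2 C=0 D=0 ZF=0 PC=3
Step 4: PC=3 exec 'SUB B, 5'. After: A=5 B=-3 C=0 D=0 ZF=0 PC=4
Step 5: PC=4 exec 'SUB A, 1'. After: A=4 B=-3 C=0 D=0 ZF=0 PC=5
Step 6: PC=5 exec 'JNZ 2'. After: A=4 B=-3 C=0 D=0 ZF=0 PC=2
Step 7: PC=2 exec 'ADD B, B'. After: A=4 B=-6 C=0 D=0 ZF=0 PC=3
Step 8: PC=3 exec 'SUB B, 5'. After: A=4 B=-11 C=0 D=0 ZF=0 PC=4
Step 9: PC=4 exec 'SUB A, 1'. After: A=3 B=-11 C=0 D=0 ZF=0 PC=5
Step 10: PC=5 exec 'JNZ 2'. After: A=3 B=-11 C=0 D=0 ZF=0 PC=2
Step 11: PC=2 exec 'ADD B, B'. After: A=3 B=-22 C=0 D=0 ZF=0 PC=3
Step 12: PC=3 exec 'SUB B, 5'. After: A=3 B=-27 C=0 D=0 ZF=0 PC=4
Step 13: PC=4 exec 'SUB A, 1'. After: A=2 B=-27 C=0 D=0 ZF=0 PC=5
Step 14: PC=5 exec 'JNZ 2'. After: A=2 B=-27 C=0 D=0 ZF=0 PC=2
Step 15: PC=2 exec 'ADD B, B'. After: A=2 B=-54 C=0 D=0 ZF=0 PC=3
Step 16: PC=3 exec 'SUB B, 5'. After: A=2 B=-59 C=0 D=0 ZF=0 PC=4
Step 17: PC=4 exec 'SUB A, 1'. After: A=1 B=-59 C=0 D=0 ZF=0 PC=5
Step 18: PC=5 exec 'JNZ 2'. After: A=1 B=-59 C=0 D=0 ZF=0 PC=2
Step 19: PC=2 exec 'ADD B, B'. After: A=1 B=-118 C=0 D=0 ZF=0 PC=3
Step 20: PC=3 exec 'SUB B, 5'. After: A=1 B=-123 C=0 D=0 ZF=0 PC=4
Step 21: PC=4 exec 'SUB A, 1'. After: A=0 B=-123 C=0 D=0 ZF=1 PC=5
Step 22: PC=5 exec 'JNZ 2'. After: A=0 B=-123 C=0 D=0 ZF=1 PC=6
Step 23: PC=6 exec 'MOV C, 1'. After: A=0 B=-123 C=1 D=0 ZF=1 PC=7
First time PC=7: D=0

0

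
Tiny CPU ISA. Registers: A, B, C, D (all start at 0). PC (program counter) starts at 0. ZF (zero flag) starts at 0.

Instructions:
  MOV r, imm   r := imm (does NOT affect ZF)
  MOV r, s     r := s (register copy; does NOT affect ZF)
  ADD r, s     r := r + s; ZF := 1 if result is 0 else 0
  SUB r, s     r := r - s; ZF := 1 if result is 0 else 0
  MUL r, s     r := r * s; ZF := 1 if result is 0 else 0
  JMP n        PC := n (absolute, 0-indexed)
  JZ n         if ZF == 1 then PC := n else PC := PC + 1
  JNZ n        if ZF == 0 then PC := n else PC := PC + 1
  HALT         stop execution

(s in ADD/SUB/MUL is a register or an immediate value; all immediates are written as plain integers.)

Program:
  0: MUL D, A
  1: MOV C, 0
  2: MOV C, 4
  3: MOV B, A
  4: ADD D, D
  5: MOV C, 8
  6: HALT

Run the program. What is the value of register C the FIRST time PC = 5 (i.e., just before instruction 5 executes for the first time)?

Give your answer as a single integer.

Step 1: PC=0 exec 'MUL D, A'. After: A=0 B=0 C=0 D=0 ZF=1 PC=1
Step 2: PC=1 exec 'MOV C, 0'. After: A=0 B=0 C=0 D=0 ZF=1 PC=2
Step 3: PC=2 exec 'MOV C, 4'. After: A=0 B=0 C=4 D=0 ZF=1 PC=3
Step 4: PC=3 exec 'MOV B, A'. After: A=0 B=0 C=4 D=0 ZF=1 PC=4
Step 5: PC=4 exec 'ADD D, D'. After: A=0 B=0 C=4 D=0 ZF=1 PC=5
First time PC=5: C=4

4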